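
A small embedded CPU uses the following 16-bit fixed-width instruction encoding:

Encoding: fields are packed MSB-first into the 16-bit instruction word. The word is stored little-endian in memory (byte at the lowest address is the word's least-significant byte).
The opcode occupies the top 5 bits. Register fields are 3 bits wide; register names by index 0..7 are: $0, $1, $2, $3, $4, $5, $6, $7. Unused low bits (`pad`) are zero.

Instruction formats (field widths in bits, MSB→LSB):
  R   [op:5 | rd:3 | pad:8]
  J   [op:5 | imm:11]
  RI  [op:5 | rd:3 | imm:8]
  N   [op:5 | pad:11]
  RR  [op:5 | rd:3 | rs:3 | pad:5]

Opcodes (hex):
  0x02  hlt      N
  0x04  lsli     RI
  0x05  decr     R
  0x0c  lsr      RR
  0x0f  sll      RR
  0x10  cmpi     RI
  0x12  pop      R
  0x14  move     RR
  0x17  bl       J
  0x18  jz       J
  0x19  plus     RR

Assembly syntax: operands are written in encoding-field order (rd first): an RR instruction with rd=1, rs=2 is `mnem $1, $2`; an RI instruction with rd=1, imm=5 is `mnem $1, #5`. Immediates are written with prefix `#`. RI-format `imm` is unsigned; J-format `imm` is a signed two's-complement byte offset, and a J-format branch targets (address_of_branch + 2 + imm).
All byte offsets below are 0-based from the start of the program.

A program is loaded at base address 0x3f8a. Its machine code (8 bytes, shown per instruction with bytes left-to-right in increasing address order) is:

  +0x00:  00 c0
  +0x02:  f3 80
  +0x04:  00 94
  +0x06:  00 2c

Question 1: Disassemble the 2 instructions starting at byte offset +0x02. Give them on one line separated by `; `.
cmpi $0, #243; pop $4

[02] f3 80 → 0x80f3
  opcode bits[15:11]=0x10: cmpi/RI
  rd: (w>>8)&0x7=0x0 → $0
  imm: (w>>0)&0xff=0xf3 → #243
[04] 00 94 → 0x9400
  opcode bits[15:11]=0x12: pop/R
  rd: (w>>8)&0x7=0x4 → $4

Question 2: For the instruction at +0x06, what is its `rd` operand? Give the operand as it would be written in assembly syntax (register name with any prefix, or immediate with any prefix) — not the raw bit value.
$4

off 0x06: read 00 2c as little → 0x2c00
  top 5b → 0x5 → decr [R]
  [10:8] rd=4 = $4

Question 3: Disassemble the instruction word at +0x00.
off 0x00: read 00 c0 as little → 0xc000
  op=0xc000>>11=0x18 ⇒ jz (J)
  imm@[10:0]=0x0 ⇒ #0

jz #0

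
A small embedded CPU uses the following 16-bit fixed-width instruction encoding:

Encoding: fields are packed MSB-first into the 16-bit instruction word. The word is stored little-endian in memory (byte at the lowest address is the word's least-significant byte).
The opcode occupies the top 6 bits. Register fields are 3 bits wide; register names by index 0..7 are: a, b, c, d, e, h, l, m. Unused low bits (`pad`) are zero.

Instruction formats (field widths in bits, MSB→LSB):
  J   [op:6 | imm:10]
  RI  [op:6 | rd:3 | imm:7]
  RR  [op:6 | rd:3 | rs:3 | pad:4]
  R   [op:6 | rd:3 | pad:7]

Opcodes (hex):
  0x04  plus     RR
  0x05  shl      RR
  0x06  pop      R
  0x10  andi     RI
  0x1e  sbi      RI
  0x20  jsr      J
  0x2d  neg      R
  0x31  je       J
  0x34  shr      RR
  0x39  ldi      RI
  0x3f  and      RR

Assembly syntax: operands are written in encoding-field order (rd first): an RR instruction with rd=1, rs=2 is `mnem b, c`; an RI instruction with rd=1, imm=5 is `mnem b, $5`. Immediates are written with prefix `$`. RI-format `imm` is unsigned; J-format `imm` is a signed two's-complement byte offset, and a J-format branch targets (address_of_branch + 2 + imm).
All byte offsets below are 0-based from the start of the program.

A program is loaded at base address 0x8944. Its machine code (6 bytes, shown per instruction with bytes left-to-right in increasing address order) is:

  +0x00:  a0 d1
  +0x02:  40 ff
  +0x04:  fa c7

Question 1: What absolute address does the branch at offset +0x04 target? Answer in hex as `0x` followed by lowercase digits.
+0x04: fa c7 ⇒ word 0xc7fa (little)
  opcode bits[15:10]=0x31: je/J
  imm@[9:0]=0x3fa (s10→-6) ⇒ $-6
  target = base 0x8944 + off 0x04 + 2 + imm -6 = 0x8944

0x8944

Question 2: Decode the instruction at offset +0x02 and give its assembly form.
off 0x02: read 40 ff as little → 0xff40
  op=0xff40>>10=0x3f ⇒ and (RR)
  [9:7] rd=6 = l
  [6:4] rs=4 = e

and l, e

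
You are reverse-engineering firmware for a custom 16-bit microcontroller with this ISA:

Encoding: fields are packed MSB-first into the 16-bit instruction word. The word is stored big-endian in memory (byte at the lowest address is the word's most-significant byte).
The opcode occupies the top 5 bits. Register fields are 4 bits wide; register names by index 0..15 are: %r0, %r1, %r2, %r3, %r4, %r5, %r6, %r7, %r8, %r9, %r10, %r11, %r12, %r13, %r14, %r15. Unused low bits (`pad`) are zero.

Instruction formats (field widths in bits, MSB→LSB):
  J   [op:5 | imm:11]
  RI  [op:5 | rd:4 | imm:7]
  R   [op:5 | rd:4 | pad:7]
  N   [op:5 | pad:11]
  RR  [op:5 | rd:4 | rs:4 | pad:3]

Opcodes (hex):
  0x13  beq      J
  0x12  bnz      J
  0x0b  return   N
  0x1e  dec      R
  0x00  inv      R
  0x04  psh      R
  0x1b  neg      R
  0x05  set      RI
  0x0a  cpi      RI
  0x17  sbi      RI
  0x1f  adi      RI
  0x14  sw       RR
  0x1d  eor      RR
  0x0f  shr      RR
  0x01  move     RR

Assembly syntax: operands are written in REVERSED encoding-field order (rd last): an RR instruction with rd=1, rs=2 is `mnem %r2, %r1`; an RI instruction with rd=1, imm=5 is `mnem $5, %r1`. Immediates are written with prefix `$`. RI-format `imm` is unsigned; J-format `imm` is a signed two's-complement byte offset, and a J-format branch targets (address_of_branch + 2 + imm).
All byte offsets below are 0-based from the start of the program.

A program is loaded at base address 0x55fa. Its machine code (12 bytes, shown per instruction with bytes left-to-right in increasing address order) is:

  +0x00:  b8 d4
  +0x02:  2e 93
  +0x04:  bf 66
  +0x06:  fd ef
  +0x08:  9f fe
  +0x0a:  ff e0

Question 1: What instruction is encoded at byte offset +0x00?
sbi $84, %r1

+0x00: b8 d4 ⇒ word 0xb8d4 (big)
  top 5b → 0x17 → sbi [RI]
  rd: (w>>7)&0xf=0x1 → %r1
  imm: (w>>0)&0x7f=0x54 → $84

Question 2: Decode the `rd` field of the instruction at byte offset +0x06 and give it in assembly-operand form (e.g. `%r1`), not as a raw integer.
@+06  big-endian(fd ef) = 0xfdef
  op=0xfdef>>11=0x1f ⇒ adi (RI)
  [10:7] rd=11 = %r11
  [6:0] imm=111 = $111

%r11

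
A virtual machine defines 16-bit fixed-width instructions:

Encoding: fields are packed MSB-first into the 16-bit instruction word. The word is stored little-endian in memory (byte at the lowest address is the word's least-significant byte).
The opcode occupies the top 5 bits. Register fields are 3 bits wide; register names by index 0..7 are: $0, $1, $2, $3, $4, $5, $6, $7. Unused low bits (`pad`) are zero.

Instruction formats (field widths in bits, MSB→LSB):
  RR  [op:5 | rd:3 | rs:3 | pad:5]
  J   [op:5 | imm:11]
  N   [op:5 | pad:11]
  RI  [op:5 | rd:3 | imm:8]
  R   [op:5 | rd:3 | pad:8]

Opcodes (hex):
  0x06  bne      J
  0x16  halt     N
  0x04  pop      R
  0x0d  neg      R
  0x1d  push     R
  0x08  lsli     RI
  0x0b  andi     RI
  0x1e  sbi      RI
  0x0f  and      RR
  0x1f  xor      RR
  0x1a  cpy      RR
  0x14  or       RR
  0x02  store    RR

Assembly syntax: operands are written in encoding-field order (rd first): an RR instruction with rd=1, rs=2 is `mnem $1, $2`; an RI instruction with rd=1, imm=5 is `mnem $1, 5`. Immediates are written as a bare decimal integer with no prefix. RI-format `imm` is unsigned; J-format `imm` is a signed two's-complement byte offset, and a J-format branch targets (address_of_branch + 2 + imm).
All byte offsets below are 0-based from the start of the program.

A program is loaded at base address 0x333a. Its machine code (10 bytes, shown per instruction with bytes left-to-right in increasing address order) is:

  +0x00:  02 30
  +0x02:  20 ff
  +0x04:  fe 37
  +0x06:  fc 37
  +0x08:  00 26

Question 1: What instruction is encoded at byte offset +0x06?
@+06  little-endian(fc 37) = 0x37fc
  op=0x37fc>>11=0x6 ⇒ bne (J)
  [10:0] imm=2044 (s11→-4) = -4

bne -4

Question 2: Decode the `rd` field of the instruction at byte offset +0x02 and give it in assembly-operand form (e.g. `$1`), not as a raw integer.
@+02  little-endian(20 ff) = 0xff20
  opcode bits[15:11]=0x1f: xor/RR
  rd: (w>>8)&0x7=0x7 → $7
  rs: (w>>5)&0x7=0x1 → $1

$7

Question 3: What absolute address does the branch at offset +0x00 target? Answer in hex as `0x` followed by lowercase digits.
0x333e

[00] 02 30 → 0x3002
  op=0x3002>>11=0x6 ⇒ bne (J)
  [10:0] imm=2 = 2
  target = base 0x333a + off 0x00 + 2 + imm 2 = 0x333e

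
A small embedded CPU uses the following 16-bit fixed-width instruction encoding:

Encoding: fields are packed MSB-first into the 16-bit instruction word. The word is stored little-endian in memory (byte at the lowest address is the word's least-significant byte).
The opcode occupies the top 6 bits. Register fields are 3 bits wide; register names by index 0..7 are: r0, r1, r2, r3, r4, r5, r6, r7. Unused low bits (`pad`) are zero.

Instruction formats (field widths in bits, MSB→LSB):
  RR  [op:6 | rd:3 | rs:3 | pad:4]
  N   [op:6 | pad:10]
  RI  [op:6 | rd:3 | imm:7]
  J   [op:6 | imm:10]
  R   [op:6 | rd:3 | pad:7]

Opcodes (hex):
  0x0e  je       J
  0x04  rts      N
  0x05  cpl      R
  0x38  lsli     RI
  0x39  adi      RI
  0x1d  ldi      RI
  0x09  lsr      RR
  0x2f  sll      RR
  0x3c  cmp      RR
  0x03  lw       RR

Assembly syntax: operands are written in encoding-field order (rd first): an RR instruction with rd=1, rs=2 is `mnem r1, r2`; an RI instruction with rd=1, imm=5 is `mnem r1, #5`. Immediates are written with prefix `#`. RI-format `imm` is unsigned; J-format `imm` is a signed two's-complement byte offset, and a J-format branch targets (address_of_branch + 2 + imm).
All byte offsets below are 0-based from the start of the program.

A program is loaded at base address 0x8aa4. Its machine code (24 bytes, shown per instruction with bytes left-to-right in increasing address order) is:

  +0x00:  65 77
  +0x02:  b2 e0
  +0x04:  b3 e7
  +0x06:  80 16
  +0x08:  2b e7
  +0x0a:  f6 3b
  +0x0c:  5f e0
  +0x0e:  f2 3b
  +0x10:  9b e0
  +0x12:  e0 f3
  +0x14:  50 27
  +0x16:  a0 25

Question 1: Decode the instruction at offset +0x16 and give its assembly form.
lsr r3, r2

+0x16: a0 25 ⇒ word 0x25a0 (little)
  opcode bits[15:10]=0x9: lsr/RR
  rd: (w>>7)&0x7=0x3 → r3
  rs: (w>>4)&0x7=0x2 → r2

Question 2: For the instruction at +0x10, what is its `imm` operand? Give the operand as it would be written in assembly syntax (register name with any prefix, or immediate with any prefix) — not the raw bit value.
#27

+0x10: 9b e0 ⇒ word 0xe09b (little)
  top 6b → 0x38 → lsli [RI]
  [9:7] rd=1 = r1
  [6:0] imm=27 = #27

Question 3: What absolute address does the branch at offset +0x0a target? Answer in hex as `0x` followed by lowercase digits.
+0x0a: f6 3b ⇒ word 0x3bf6 (little)
  op=0x3bf6>>10=0xe ⇒ je (J)
  imm: (w>>0)&0x3ff=0x3f6 (s10→-10) → #-10
  target = base 0x8aa4 + off 0x0a + 2 + imm -10 = 0x8aa6

0x8aa6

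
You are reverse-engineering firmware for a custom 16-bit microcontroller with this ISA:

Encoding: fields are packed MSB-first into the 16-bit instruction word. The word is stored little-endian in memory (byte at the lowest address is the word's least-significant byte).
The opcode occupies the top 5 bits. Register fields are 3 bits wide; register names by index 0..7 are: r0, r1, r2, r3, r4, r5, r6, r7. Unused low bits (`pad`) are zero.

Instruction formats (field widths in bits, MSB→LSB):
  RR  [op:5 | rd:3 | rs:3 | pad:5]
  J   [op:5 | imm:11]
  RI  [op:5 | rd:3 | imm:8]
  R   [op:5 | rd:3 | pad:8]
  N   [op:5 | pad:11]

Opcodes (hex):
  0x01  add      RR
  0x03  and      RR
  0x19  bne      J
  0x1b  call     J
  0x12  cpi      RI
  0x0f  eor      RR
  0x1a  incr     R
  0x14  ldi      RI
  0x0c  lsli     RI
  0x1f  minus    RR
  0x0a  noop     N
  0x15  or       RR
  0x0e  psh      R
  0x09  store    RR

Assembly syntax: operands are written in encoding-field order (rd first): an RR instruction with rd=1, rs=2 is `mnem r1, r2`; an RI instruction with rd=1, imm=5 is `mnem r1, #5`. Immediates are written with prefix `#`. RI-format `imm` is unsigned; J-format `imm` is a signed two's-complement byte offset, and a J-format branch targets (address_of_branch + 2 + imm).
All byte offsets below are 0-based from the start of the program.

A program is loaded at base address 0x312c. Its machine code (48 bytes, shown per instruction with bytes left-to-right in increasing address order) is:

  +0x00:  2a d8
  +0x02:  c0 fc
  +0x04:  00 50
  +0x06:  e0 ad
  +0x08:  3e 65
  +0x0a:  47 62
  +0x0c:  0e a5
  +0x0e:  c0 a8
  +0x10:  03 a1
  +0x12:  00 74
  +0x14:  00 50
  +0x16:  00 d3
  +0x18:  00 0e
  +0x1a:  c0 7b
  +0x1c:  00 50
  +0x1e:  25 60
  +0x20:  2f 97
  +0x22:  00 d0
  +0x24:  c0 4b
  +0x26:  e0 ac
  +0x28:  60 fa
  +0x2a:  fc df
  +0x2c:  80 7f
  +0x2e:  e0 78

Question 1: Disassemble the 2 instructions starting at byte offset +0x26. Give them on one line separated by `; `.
or r4, r7; minus r2, r3

[26] e0 ac → 0xace0
  opcode bits[15:11]=0x15: or/RR
  rd: (w>>8)&0x7=0x4 → r4
  rs: (w>>5)&0x7=0x7 → r7
[28] 60 fa → 0xfa60
  opcode bits[15:11]=0x1f: minus/RR
  rd: (w>>8)&0x7=0x2 → r2
  rs: (w>>5)&0x7=0x3 → r3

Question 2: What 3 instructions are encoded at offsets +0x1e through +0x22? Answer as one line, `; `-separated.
lsli r0, #37; cpi r7, #47; incr r0

@+1e  little-endian(25 60) = 0x6025
  op=0x6025>>11=0xc ⇒ lsli (RI)
  rd@[10:8]=0x0 ⇒ r0
  imm@[7:0]=0x25 ⇒ #37
@+20  little-endian(2f 97) = 0x972f
  op=0x972f>>11=0x12 ⇒ cpi (RI)
  rd@[10:8]=0x7 ⇒ r7
  imm@[7:0]=0x2f ⇒ #47
@+22  little-endian(00 d0) = 0xd000
  op=0xd000>>11=0x1a ⇒ incr (R)
  rd@[10:8]=0x0 ⇒ r0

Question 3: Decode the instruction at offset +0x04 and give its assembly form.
noop

off 0x04: read 00 50 as little → 0x5000
  op=0x5000>>11=0xa ⇒ noop (N)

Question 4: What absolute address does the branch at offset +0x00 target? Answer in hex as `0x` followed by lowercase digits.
off 0x00: read 2a d8 as little → 0xd82a
  opcode bits[15:11]=0x1b: call/J
  imm@[10:0]=0x2a ⇒ #42
  target = base 0x312c + off 0x00 + 2 + imm 42 = 0x3158

0x3158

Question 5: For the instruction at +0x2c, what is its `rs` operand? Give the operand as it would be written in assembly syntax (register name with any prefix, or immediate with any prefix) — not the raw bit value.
+0x2c: 80 7f ⇒ word 0x7f80 (little)
  op=0x7f80>>11=0xf ⇒ eor (RR)
  [10:8] rd=7 = r7
  [7:5] rs=4 = r4

r4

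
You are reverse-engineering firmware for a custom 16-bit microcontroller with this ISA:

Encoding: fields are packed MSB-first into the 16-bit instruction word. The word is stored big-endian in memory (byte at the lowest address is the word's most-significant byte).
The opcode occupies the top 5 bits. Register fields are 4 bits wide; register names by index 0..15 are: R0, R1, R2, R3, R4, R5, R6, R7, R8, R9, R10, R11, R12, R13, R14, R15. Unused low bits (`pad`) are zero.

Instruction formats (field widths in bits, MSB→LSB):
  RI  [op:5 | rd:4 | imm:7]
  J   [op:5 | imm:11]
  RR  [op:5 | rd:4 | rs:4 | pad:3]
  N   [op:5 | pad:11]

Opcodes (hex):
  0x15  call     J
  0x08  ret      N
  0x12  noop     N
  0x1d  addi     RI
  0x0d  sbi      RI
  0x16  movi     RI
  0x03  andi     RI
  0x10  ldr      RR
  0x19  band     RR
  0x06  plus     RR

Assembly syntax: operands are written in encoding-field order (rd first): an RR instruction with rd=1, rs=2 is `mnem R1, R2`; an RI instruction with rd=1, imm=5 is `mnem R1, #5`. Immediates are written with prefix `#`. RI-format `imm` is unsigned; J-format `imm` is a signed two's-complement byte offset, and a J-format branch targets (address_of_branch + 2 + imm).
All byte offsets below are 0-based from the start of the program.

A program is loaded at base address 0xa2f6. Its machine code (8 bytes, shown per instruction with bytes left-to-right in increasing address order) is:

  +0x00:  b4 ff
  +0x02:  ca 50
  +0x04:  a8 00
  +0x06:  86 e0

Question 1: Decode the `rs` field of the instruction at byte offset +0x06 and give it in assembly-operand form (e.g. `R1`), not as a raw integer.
R12

[06] 86 e0 → 0x86e0
  op=0x86e0>>11=0x10 ⇒ ldr (RR)
  rd@[10:7]=0xd ⇒ R13
  rs@[6:3]=0xc ⇒ R12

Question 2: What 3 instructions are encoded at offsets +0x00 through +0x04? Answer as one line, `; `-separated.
off 0x00: read b4 ff as big → 0xb4ff
  top 5b → 0x16 → movi [RI]
  rd: (w>>7)&0xf=0x9 → R9
  imm: (w>>0)&0x7f=0x7f → #127
off 0x02: read ca 50 as big → 0xca50
  top 5b → 0x19 → band [RR]
  rd: (w>>7)&0xf=0x4 → R4
  rs: (w>>3)&0xf=0xa → R10
off 0x04: read a8 00 as big → 0xa800
  top 5b → 0x15 → call [J]
  imm: (w>>0)&0x7ff=0x0 → #0

movi R9, #127; band R4, R10; call #0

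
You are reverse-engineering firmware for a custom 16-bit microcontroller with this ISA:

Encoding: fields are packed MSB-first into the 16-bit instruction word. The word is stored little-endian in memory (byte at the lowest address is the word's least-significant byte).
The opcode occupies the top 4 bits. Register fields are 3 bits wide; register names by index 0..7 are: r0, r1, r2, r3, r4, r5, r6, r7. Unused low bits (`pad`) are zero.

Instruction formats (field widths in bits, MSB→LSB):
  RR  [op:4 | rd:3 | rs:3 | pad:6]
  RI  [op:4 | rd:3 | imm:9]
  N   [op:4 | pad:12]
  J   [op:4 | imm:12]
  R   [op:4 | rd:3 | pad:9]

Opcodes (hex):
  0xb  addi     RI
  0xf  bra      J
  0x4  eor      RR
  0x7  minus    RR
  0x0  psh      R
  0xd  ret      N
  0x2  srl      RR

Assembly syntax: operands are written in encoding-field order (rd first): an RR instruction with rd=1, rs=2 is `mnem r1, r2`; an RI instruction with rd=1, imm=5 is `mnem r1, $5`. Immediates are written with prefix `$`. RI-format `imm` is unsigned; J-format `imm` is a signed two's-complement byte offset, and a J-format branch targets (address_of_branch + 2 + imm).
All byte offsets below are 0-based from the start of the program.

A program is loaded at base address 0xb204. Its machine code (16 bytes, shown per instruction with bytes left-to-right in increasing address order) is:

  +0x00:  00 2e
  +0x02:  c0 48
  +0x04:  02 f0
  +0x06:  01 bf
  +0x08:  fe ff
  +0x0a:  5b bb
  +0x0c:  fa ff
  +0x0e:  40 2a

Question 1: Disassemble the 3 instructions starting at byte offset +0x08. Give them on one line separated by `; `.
bra $-2; addi r5, $347; bra $-6

[08] fe ff → 0xfffe
  op=0xfffe>>12=0xf ⇒ bra (J)
  imm@[11:0]=0xffe (s12→-2) ⇒ $-2
[0a] 5b bb → 0xbb5b
  op=0xbb5b>>12=0xb ⇒ addi (RI)
  rd@[11:9]=0x5 ⇒ r5
  imm@[8:0]=0x15b ⇒ $347
[0c] fa ff → 0xfffa
  op=0xfffa>>12=0xf ⇒ bra (J)
  imm@[11:0]=0xffa (s12→-6) ⇒ $-6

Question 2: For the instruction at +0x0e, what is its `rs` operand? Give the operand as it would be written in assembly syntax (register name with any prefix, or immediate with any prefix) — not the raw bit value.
+0x0e: 40 2a ⇒ word 0x2a40 (little)
  top 4b → 0x2 → srl [RR]
  [11:9] rd=5 = r5
  [8:6] rs=1 = r1

r1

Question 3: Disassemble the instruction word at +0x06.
addi r7, $257

[06] 01 bf → 0xbf01
  opcode bits[15:12]=0xb: addi/RI
  [11:9] rd=7 = r7
  [8:0] imm=257 = $257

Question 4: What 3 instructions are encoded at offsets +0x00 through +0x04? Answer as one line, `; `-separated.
+0x00: 00 2e ⇒ word 0x2e00 (little)
  op=0x2e00>>12=0x2 ⇒ srl (RR)
  rd: (w>>9)&0x7=0x7 → r7
  rs: (w>>6)&0x7=0x0 → r0
+0x02: c0 48 ⇒ word 0x48c0 (little)
  op=0x48c0>>12=0x4 ⇒ eor (RR)
  rd: (w>>9)&0x7=0x4 → r4
  rs: (w>>6)&0x7=0x3 → r3
+0x04: 02 f0 ⇒ word 0xf002 (little)
  op=0xf002>>12=0xf ⇒ bra (J)
  imm: (w>>0)&0xfff=0x2 → $2

srl r7, r0; eor r4, r3; bra $2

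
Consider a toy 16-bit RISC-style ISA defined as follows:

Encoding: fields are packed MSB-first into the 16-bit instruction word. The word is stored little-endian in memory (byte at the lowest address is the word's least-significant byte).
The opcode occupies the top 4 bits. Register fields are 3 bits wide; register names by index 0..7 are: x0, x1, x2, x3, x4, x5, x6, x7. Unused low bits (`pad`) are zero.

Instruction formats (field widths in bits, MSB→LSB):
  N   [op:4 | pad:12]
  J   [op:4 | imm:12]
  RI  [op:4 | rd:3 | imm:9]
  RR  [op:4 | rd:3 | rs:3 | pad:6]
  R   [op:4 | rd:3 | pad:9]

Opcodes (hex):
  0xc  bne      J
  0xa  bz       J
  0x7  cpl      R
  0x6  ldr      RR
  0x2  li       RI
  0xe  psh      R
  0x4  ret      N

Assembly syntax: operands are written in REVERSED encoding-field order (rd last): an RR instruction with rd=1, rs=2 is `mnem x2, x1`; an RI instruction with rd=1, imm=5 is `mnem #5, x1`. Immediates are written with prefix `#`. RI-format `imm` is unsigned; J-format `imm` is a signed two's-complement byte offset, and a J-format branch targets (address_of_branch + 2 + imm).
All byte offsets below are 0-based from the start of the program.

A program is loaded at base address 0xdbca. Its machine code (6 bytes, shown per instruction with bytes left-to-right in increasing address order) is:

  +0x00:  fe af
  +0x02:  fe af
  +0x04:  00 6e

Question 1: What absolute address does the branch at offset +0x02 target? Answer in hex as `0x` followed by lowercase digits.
0xdbcc

[02] fe af → 0xaffe
  opcode bits[15:12]=0xa: bz/J
  imm@[11:0]=0xffe (s12→-2) ⇒ #-2
  target = base 0xdbca + off 0x02 + 2 + imm -2 = 0xdbcc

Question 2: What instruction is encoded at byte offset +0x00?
[00] fe af → 0xaffe
  top 4b → 0xa → bz [J]
  imm: (w>>0)&0xfff=0xffe (s12→-2) → #-2

bz #-2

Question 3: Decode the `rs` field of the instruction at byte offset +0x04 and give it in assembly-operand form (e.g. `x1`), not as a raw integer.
off 0x04: read 00 6e as little → 0x6e00
  top 4b → 0x6 → ldr [RR]
  rd: (w>>9)&0x7=0x7 → x7
  rs: (w>>6)&0x7=0x0 → x0

x0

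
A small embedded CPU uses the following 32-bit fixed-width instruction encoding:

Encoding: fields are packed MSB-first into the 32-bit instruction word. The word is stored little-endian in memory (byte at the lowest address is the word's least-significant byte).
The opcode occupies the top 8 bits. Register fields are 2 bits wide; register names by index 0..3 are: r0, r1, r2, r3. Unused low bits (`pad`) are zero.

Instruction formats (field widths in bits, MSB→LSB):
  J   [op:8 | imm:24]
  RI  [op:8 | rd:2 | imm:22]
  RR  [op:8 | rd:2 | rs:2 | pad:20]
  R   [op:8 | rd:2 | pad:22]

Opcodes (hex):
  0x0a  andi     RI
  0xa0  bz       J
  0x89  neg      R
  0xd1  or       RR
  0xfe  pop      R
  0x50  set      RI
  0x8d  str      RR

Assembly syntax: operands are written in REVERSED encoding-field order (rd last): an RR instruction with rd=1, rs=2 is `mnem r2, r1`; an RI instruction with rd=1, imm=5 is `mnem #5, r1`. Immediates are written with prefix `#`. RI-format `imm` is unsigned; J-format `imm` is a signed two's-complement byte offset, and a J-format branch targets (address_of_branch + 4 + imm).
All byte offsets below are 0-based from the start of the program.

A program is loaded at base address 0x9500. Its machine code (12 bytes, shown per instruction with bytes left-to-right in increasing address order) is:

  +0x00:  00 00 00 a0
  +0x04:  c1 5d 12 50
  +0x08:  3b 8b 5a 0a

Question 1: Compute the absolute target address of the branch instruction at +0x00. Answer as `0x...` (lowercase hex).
0x9504

[00] 00 00 00 a0 → 0xa0000000
  top 8b → 0xa0 → bz [J]
  [23:0] imm=0 = #0
  target = base 0x9500 + off 0x00 + 4 + imm 0 = 0x9504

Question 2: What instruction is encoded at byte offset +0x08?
andi #1739579, r1

+0x08: 3b 8b 5a 0a ⇒ word 0x0a5a8b3b (little)
  top 8b → 0xa → andi [RI]
  [23:22] rd=1 = r1
  [21:0] imm=1739579 = #1739579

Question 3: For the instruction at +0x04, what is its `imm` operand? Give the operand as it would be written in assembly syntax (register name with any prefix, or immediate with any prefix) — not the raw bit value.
[04] c1 5d 12 50 → 0x50125dc1
  opcode bits[31:24]=0x50: set/RI
  rd: (w>>22)&0x3=0x0 → r0
  imm: (w>>0)&0x3fffff=0x125dc1 → #1203649

#1203649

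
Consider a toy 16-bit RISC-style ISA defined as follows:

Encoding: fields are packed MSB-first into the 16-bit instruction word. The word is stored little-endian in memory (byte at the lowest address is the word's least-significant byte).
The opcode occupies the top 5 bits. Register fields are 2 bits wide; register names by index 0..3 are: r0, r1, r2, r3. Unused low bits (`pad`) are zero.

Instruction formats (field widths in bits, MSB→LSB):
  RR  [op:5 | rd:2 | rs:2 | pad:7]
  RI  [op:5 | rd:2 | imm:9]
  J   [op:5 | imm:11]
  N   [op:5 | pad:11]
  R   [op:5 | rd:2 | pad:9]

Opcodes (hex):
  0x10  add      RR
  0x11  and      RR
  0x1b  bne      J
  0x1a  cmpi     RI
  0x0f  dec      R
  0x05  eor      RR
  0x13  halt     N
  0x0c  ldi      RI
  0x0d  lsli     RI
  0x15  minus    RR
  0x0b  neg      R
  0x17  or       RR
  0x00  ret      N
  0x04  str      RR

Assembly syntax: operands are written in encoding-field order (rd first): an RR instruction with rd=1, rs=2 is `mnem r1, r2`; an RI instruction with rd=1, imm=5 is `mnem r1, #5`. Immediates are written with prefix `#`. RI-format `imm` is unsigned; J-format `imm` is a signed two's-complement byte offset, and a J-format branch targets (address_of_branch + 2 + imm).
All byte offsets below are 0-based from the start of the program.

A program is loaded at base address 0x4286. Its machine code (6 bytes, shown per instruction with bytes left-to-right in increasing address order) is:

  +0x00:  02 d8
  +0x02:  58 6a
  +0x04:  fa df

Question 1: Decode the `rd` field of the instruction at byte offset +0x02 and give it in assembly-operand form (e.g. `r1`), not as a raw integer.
r1

[02] 58 6a → 0x6a58
  top 5b → 0xd → lsli [RI]
  [10:9] rd=1 = r1
  [8:0] imm=88 = #88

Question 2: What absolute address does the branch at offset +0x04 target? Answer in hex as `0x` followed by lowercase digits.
0x4286

+0x04: fa df ⇒ word 0xdffa (little)
  op=0xdffa>>11=0x1b ⇒ bne (J)
  imm: (w>>0)&0x7ff=0x7fa (s11→-6) → #-6
  target = base 0x4286 + off 0x04 + 2 + imm -6 = 0x4286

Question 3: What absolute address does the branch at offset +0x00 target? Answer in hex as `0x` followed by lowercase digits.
+0x00: 02 d8 ⇒ word 0xd802 (little)
  top 5b → 0x1b → bne [J]
  [10:0] imm=2 = #2
  target = base 0x4286 + off 0x00 + 2 + imm 2 = 0x428a

0x428a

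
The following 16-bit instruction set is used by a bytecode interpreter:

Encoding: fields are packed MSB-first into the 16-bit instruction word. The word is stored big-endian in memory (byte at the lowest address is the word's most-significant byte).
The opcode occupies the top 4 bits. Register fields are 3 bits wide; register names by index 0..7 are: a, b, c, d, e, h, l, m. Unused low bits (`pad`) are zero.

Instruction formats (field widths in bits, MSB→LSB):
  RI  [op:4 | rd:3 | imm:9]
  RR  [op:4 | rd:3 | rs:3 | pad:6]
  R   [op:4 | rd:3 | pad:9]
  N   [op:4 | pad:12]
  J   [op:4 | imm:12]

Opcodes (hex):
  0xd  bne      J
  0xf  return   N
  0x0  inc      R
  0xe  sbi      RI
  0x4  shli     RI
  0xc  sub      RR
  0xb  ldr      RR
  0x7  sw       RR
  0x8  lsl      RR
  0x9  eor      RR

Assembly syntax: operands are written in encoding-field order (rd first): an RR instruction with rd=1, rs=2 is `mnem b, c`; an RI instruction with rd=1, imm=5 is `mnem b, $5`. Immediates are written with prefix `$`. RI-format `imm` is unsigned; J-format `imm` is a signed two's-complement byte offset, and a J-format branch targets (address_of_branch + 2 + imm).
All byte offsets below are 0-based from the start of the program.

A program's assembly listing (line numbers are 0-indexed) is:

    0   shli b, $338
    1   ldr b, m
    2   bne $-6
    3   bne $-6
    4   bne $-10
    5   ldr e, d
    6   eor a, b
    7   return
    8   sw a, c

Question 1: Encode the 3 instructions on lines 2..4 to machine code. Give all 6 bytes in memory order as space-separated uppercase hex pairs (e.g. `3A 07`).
L2: bne op=0xd:4|imm=-6:12 ⇒ 0xdffa ⇒ big df fa
L3: bne op=0xd:4|imm=-6:12 ⇒ 0xdffa ⇒ big df fa
L4: bne op=0xd:4|imm=-10:12 ⇒ 0xdff6 ⇒ big df f6

DF FA DF FA DF F6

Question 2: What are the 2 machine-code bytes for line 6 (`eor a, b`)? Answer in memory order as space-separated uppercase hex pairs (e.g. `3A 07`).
90 40

L6: eor op=0x9:4|rd=0:3|rs=1:3|pad=0:6 ⇒ 0x9040 ⇒ big 90 40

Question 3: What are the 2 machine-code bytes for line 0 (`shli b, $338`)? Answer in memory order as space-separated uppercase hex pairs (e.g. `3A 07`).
0. shli fields op=0x4:4|rd=1:3|imm=338:9 → word 4352h → 43 52

43 52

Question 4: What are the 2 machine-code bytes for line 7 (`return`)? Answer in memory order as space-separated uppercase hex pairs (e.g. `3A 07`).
F0 00

7. return fields op=0xf:4|pad=0:12 → word f000h → f0 00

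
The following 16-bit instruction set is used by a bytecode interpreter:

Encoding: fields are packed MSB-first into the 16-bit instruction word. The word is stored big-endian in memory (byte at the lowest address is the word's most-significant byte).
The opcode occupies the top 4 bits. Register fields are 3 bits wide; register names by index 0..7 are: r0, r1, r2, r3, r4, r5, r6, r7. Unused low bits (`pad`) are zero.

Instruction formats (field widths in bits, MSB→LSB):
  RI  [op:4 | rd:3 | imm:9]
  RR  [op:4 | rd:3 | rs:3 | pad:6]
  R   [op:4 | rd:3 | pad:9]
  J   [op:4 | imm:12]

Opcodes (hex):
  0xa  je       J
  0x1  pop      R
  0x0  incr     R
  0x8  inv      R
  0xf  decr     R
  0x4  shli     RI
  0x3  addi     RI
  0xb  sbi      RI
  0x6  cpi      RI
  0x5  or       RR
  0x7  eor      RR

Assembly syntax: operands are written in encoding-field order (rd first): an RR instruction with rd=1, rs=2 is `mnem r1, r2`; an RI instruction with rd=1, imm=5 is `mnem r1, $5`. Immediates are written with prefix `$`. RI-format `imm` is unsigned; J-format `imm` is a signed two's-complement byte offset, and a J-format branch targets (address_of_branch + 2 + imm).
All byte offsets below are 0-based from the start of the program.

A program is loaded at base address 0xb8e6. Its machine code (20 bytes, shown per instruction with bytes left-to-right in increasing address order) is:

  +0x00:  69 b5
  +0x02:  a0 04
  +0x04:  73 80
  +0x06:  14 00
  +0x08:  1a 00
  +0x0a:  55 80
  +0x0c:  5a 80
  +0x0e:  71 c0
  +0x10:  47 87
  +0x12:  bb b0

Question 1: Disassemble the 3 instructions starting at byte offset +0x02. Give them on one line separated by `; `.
je $4; eor r1, r6; pop r2

[02] a0 04 → 0xa004
  top 4b → 0xa → je [J]
  [11:0] imm=4 = $4
[04] 73 80 → 0x7380
  top 4b → 0x7 → eor [RR]
  [11:9] rd=1 = r1
  [8:6] rs=6 = r6
[06] 14 00 → 0x1400
  top 4b → 0x1 → pop [R]
  [11:9] rd=2 = r2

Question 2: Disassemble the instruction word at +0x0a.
@+0a  big-endian(55 80) = 0x5580
  op=0x5580>>12=0x5 ⇒ or (RR)
  rd@[11:9]=0x2 ⇒ r2
  rs@[8:6]=0x6 ⇒ r6

or r2, r6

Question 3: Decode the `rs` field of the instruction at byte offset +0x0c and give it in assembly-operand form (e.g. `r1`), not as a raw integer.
+0x0c: 5a 80 ⇒ word 0x5a80 (big)
  top 4b → 0x5 → or [RR]
  [11:9] rd=5 = r5
  [8:6] rs=2 = r2

r2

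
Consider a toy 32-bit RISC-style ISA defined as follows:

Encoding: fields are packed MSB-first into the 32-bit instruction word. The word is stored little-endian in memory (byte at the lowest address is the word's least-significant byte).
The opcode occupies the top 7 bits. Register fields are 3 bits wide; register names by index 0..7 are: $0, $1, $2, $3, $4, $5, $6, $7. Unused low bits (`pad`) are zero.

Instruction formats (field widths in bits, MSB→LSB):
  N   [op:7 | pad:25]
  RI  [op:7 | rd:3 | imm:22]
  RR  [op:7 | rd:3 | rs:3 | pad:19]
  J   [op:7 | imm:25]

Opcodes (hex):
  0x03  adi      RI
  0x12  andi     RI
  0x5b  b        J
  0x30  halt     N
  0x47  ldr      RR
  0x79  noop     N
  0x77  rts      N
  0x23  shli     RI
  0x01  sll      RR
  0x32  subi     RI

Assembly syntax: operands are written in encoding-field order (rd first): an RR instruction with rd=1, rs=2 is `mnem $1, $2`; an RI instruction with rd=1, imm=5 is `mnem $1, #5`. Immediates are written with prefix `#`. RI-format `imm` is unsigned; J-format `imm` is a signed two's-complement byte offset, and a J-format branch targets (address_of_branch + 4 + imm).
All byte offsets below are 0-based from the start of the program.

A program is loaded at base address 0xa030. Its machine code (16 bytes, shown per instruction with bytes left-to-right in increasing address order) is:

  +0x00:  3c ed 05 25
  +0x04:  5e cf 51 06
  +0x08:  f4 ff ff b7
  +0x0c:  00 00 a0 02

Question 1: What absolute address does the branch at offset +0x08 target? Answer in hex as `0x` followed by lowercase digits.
0xa030

off 0x08: read f4 ff ff b7 as little → 0xb7fffff4
  op=0xb7fffff4>>25=0x5b ⇒ b (J)
  imm@[24:0]=0x1fffff4 (s25→-12) ⇒ #-12
  target = base 0xa030 + off 0x08 + 4 + imm -12 = 0xa030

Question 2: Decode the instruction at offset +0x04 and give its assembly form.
adi $1, #1167198

[04] 5e cf 51 06 → 0x0651cf5e
  op=0x0651cf5e>>25=0x3 ⇒ adi (RI)
  [24:22] rd=1 = $1
  [21:0] imm=1167198 = #1167198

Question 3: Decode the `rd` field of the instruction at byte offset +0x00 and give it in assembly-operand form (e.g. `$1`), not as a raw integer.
$4

[00] 3c ed 05 25 → 0x2505ed3c
  opcode bits[31:25]=0x12: andi/RI
  rd@[24:22]=0x4 ⇒ $4
  imm@[21:0]=0x5ed3c ⇒ #388412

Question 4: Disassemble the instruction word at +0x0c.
sll $2, $4

+0x0c: 00 00 a0 02 ⇒ word 0x02a00000 (little)
  opcode bits[31:25]=0x1: sll/RR
  [24:22] rd=2 = $2
  [21:19] rs=4 = $4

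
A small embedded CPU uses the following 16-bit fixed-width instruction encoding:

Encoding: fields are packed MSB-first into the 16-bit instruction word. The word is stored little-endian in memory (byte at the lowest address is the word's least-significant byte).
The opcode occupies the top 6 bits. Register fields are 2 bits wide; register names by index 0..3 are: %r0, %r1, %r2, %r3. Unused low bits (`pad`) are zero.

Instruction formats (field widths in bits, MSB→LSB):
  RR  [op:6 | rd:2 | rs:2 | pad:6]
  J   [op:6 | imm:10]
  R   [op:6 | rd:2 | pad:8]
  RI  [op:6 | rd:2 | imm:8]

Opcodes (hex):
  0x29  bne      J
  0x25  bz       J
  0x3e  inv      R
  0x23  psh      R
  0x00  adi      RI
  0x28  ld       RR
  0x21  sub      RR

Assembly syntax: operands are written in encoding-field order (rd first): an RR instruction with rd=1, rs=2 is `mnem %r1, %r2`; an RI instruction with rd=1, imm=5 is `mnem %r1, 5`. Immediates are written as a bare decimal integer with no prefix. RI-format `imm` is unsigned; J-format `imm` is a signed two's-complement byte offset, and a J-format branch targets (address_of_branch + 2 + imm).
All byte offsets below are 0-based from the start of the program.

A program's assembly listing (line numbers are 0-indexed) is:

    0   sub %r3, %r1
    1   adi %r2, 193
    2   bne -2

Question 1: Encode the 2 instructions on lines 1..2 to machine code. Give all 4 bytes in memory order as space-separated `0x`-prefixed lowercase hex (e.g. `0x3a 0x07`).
0xc1 0x02 0xfe 0xa7

1. adi fields op=0x0:6|rd=2:2|imm=193:8 → word 02c1h → c1 02
2. bne fields op=0x29:6|imm=-2:10 → word a7feh → fe a7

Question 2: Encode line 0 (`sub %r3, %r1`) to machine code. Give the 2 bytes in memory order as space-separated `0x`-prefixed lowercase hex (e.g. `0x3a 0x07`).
0x40 0x87

L0: sub op=0x21:6|rd=3:2|rs=1:2|pad=0:6 ⇒ 0x8740 ⇒ little 40 87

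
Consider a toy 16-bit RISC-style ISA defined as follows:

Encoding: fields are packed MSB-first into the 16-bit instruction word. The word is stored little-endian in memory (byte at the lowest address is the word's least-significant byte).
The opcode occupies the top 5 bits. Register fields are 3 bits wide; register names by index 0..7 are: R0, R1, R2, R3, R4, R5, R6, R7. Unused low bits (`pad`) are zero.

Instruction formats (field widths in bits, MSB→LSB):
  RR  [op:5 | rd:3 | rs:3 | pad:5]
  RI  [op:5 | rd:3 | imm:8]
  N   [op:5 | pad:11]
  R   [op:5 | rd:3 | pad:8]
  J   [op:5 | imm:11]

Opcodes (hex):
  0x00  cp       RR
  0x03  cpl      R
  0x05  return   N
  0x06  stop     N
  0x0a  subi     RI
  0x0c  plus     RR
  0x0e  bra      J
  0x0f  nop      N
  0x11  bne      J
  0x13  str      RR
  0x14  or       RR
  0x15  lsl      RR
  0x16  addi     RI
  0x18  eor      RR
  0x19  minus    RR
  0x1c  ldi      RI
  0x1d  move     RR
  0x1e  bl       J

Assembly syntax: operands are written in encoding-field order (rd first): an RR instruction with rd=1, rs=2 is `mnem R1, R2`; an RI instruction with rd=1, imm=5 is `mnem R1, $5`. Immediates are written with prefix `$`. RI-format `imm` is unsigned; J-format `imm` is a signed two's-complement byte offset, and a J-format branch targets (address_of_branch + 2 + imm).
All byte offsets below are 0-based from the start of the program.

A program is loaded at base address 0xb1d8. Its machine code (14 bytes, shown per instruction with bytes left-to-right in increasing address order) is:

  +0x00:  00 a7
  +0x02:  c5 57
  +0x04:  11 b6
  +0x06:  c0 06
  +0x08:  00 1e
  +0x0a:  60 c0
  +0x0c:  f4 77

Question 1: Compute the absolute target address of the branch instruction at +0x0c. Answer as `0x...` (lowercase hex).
@+0c  little-endian(f4 77) = 0x77f4
  opcode bits[15:11]=0xe: bra/J
  imm: (w>>0)&0x7ff=0x7f4 (s11→-12) → $-12
  target = base 0xb1d8 + off 0x0c + 2 + imm -12 = 0xb1da

0xb1da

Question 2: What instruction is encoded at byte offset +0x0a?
eor R0, R3

off 0x0a: read 60 c0 as little → 0xc060
  op=0xc060>>11=0x18 ⇒ eor (RR)
  rd@[10:8]=0x0 ⇒ R0
  rs@[7:5]=0x3 ⇒ R3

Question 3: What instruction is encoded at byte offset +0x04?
+0x04: 11 b6 ⇒ word 0xb611 (little)
  op=0xb611>>11=0x16 ⇒ addi (RI)
  [10:8] rd=6 = R6
  [7:0] imm=17 = $17

addi R6, $17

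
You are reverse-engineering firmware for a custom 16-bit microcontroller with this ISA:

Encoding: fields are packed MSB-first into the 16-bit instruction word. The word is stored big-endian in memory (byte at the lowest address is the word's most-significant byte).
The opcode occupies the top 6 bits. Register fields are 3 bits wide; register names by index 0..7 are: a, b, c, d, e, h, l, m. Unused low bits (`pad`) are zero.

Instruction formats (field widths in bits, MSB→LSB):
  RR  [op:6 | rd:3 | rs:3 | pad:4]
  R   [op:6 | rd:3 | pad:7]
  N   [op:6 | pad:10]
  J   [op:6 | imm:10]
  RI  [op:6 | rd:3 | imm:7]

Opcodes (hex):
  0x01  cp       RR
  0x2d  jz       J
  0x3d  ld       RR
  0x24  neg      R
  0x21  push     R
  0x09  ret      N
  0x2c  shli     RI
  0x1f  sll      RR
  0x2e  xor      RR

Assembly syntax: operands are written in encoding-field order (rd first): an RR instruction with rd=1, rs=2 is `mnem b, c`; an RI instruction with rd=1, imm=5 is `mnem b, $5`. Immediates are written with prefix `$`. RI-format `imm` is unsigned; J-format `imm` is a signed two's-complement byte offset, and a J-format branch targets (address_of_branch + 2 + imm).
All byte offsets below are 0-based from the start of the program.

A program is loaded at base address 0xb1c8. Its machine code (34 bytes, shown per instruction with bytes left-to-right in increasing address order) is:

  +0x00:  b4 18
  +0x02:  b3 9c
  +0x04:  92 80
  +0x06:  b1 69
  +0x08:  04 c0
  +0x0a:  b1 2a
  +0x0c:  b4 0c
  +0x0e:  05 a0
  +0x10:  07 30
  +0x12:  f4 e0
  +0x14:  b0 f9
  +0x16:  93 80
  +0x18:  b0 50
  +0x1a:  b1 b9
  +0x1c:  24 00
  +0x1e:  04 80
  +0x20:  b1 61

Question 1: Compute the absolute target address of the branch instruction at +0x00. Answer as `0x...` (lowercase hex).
0xb1e2

+0x00: b4 18 ⇒ word 0xb418 (big)
  opcode bits[15:10]=0x2d: jz/J
  [9:0] imm=24 = $24
  target = base 0xb1c8 + off 0x00 + 2 + imm 24 = 0xb1e2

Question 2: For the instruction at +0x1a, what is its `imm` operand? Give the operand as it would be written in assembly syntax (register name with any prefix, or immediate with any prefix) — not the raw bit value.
$57

[1a] b1 b9 → 0xb1b9
  opcode bits[15:10]=0x2c: shli/RI
  rd@[9:7]=0x3 ⇒ d
  imm@[6:0]=0x39 ⇒ $57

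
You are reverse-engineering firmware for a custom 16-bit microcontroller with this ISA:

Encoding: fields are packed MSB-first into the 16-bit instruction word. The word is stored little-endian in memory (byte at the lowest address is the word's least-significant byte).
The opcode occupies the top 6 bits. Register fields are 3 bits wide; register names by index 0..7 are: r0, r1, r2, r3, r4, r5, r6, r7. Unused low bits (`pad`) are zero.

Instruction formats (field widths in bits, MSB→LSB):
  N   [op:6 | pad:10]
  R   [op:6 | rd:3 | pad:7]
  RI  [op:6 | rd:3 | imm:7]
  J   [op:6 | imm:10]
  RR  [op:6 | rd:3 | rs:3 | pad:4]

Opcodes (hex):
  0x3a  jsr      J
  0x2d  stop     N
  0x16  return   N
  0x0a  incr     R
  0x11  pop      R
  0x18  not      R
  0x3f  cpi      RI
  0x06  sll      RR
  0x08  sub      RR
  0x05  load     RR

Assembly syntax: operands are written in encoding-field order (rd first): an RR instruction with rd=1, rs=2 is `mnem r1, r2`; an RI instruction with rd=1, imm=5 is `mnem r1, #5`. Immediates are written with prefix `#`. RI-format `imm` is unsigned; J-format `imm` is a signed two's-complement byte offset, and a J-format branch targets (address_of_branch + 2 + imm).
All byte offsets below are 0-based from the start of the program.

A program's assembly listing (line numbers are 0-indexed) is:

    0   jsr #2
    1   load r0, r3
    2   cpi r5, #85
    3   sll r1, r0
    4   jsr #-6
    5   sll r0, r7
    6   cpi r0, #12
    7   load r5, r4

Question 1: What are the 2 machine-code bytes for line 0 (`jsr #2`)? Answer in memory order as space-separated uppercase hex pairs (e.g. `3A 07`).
02 E8

0. jsr fields op=0x3a:6|imm=2:10 → word e802h → 02 e8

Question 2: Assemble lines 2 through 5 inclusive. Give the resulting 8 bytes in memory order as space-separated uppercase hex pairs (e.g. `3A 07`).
2. cpi fields op=0x3f:6|rd=5:3|imm=85:7 → word fed5h → d5 fe
3. sll fields op=0x6:6|rd=1:3|rs=0:3|pad=0:4 → word 1880h → 80 18
4. jsr fields op=0x3a:6|imm=-6:10 → word ebfah → fa eb
5. sll fields op=0x6:6|rd=0:3|rs=7:3|pad=0:4 → word 1870h → 70 18

D5 FE 80 18 FA EB 70 18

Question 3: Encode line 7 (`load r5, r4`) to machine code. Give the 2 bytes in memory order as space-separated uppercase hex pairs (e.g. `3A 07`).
C0 16

7. load fields op=0x5:6|rd=5:3|rs=4:3|pad=0:4 → word 16c0h → c0 16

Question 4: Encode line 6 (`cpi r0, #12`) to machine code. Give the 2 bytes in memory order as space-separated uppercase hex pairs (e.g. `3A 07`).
line 6 (cpi): pack op=0x3f:6|rd=0:3|imm=12:7 = 0xfc0c; little→ 0c fc

0C FC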